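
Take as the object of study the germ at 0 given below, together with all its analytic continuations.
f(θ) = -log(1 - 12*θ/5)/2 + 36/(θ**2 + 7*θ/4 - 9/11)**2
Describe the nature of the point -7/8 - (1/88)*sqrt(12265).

The point is a pole of order 2.

The denominator factor θ**2 + 7*θ/4 - 9/11 vanishes at -7/8 - (1/88)*sqrt(12265) and appears to the power 2; the numerator there equals 36, nonzero, and no other factor vanishes.
The branch terms are analytic at this point.
Hence a pole whose order is the multiplicity, 2.


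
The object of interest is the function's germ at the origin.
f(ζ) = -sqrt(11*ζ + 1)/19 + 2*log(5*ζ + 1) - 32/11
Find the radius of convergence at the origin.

The radius of convergence is 1/11.

Branch term (2)*log(1 - ζ/(-1/5)): its argument vanishes at ζ = -1/5, a logarithmic branch point, modulus 1/5.
Branch term (-1/19)*sqrt(1 - ζ/(-1/11)): its argument vanishes at ζ = -1/11, a square-root branch point, modulus 1/11.
The radius of convergence is the smallest modulus among the singular points: 1/11.


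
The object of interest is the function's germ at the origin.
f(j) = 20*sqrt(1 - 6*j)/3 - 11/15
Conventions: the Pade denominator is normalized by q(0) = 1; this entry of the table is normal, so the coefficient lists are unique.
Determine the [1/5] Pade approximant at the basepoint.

Taylor coefficients needed (expand at 0): a_0 = 89/15, a_1 = -20, a_2 = -30, a_3 = -90, a_4 = -675/2, a_5 = -2835/2, a_6 = -25515/4.
Write the denominator as Q(j) = 1 + q1*j + q2*j^2 + q3*j^3 + q4*j^4 + q5*j^5. Requiring Q*f - P = O(j^7) with deg P <= 1 kills the coefficients of j^2..j^6 in Q*f:
  j^2: a_2 + q1*a_1 + q2*a_0 = 0, i.e. -30 + (-20)*q1 + (89/15)*q2 = 0.
  j^3: a_3 + q1*a_2 + q2*a_1 + q3*a_0 = 0, i.e. -90 + (-30)*q1 + (-20)*q2 + (89/15)*q3 = 0.
  j^4: a_4 + q1*a_3 + q2*a_2 + q3*a_1 + q4*a_0 = 0, i.e. -675/2 + (-90)*q1 + (-30)*q2 + (-20)*q3 + (89/15)*q4 = 0.
  j^5: a_5 + q1*a_4 + q2*a_3 + q3*a_2 + q4*a_1 + q5*a_0 = 0, i.e. -2835/2 + (-675/2)*q1 + (-90)*q2 + (-30)*q3 + (-20)*q4 + (89/15)*q5 = 0.
  j^6: a_6 + q1*a_5 + q2*a_4 + q3*a_3 + q4*a_2 + q5*a_1 = 0, i.e. -25515/4 + (-2835/2)*q1 + (-675/2)*q2 + (-90)*q3 + (-30)*q4 + (-20)*q5 = 0.
Solving this linear system: q1 = -8089380261/3383954858, q2 = -5078844900/1691977429, q3 = -11905556175/1691977429, q4 = -61839168525/3383954858, q5 = -269231005575/6767909716.
The numerator is Q*f truncated at degree 1: P0 = a_0 = 89/15; P1 = a_1 + q1*a_0 = -578380433543/16919774290.

The Pade approximant has numerator coefficients [89/15, -578380433543/16919774290]; denominator coefficients [1, -8089380261/3383954858, -5078844900/1691977429, -11905556175/1691977429, -61839168525/3383954858, -269231005575/6767909716].


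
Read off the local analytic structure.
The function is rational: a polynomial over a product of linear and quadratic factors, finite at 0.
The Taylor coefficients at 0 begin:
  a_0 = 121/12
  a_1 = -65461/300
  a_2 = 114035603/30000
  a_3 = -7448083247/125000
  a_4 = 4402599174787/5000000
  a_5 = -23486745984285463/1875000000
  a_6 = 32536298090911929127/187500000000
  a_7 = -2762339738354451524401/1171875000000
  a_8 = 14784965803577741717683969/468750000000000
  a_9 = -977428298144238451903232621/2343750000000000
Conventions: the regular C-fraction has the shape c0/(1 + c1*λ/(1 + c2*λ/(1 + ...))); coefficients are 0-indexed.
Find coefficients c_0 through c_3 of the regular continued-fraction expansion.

The regular C-fraction coefficients are [121/12, 541/25, -228281/54100, 88976387761/12350002100].

Taylor coefficients (read off): a_0 = 121/12, a_1 = -65461/300, a_2 = 114035603/30000, a_3 = -7448083247/125000.
c0 = a_0 = 121/12. Peel one level at a time: if S = 1 + c*λ/S' with S'(0) = 1, then c is the λ-coefficient of S and S' = c*λ/(S - 1).
S_1 = c0/f = 1 + (541/25)*λ + (228281/2500)*λ^2 + ...; c1 = 541/25.
S_2 = c1*λ/(S_1 - 1) = 1 + (-228281/54100)*λ + (88976387761/2926810000)*λ^2 + ...; c2 = -228281/54100.
S_3 = c2*λ/(S_2 - 1) = 1 + (88976387761/12350002100)*λ + ...; c3 = 88976387761/12350002100.


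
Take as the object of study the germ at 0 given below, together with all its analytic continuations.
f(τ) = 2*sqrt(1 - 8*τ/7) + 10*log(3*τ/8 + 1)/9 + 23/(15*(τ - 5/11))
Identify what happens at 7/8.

The point is an algebraic (square-root) branch point.

The term (2)*sqrt(1 - τ/(7/8)) has argument 1 - 7/8/(7/8) = 0 at 7/8: a square-root (algebraic, two-sheeted) branch point; the remaining terms are analytic or single-valued there.


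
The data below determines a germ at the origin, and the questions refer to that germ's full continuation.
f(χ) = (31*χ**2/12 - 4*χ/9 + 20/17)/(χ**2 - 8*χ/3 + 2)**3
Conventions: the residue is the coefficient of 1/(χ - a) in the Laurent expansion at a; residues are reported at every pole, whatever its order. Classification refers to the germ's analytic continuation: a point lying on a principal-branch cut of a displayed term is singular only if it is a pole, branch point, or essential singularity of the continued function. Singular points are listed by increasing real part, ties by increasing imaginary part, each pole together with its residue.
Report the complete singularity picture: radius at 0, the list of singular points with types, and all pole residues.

Denominator factor (χ**2 - 8*χ/3 + 2)^3: discriminant -8/9, complex-conjugate roots (4/3) + ((1/3)*sqrt(2))*i and (4/3) - ((1/3)*sqrt(2))*i; poles of order 3, moduli sqrt(2) and sqrt(2).
The radius of convergence is the smallest modulus among the singular points: sqrt(2).
The factor χ**2 - 8*χ/3 + 2 splits as (χ - a)(χ - a') with a = (4/3) - ((1/3)*sqrt(2))*i, a' = (4/3) + ((1/3)*sqrt(2))*i. At the order-3 pole a set g(χ) = (χ - a)^3*f(χ) = [31*χ**2/12 - 4*χ/9 + 20/17] / (χ - a')^3.
Order-3 pole: residue = g''(a)/2; g''((4/3) - ((1/3)*sqrt(2))*i) = ((133047/2176)*sqrt(2))*i, so the residue is ((133047/4352)*sqrt(2))*i.
The factor χ**2 - 8*χ/3 + 2 splits as (χ - a)(χ - a') with a = (4/3) + ((1/3)*sqrt(2))*i, a' = (4/3) - ((1/3)*sqrt(2))*i. At the order-3 pole a set g(χ) = (χ - a)^3*f(χ) = [31*χ**2/12 - 4*χ/9 + 20/17] / (χ - a')^3.
Order-3 pole: residue = g''(a)/2; g''((4/3) + ((1/3)*sqrt(2))*i) = -((133047/2176)*sqrt(2))*i, so the residue is -((133047/4352)*sqrt(2))*i.
List the singular points by increasing real part (a conjugate pair: the negative imaginary part first).

Radius of convergence at 0: sqrt(2).
At (4/3) - ((1/3)*sqrt(2))*i: a pole of order 3; residue ((133047/4352)*sqrt(2))*i.
At (4/3) + ((1/3)*sqrt(2))*i: a pole of order 3; residue -((133047/4352)*sqrt(2))*i.


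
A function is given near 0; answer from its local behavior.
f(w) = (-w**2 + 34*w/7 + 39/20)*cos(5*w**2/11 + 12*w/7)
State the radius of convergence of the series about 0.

The factor cos(5*w**2/11 + 12*w/7) is entire and contributes no finite singular point.
The polynomial part has no poles.
No finite singular points: the Taylor series at 0 converges everywhere.

The radius of convergence is infinite.


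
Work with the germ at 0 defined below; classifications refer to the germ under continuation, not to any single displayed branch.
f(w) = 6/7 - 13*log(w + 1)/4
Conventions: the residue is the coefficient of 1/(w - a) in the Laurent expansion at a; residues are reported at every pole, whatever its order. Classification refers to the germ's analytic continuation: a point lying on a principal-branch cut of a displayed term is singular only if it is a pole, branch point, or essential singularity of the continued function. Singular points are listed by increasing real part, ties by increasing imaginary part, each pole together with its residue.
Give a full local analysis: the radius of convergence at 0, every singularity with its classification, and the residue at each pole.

Radius of convergence at 0: 1.
At -1: a logarithmic branch point.

Branch term (-13/4)*log(1 - w/(-1)): its argument vanishes at w = -1, a logarithmic branch point, modulus 1.
The radius of convergence is the smallest modulus among the singular points: 1.


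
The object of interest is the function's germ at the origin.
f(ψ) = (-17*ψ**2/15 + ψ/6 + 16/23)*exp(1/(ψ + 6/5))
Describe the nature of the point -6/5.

The point is an essential singularity.

The exponent 1/(ψ - (-6/5)) has a pole at -6/5, so exp(1/(ψ - (-6/5))) takes every nonzero value near it: an essential singularity (not a pole of any order).


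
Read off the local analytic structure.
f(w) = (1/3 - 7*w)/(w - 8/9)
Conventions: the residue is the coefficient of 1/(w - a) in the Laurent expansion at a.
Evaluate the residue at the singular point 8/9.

The residue is -53/9.

At the order-1 pole 8/9 set g(w) = (w - (8/9))*f(w) = 1/3 - 7*w.
Simple pole: residue = g(a) at a = 8/9, which is -53/9.


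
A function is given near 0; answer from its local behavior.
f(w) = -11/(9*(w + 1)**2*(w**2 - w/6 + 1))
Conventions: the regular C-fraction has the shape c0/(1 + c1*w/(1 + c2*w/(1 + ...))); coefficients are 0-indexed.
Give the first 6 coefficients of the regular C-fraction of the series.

Taylor coefficients (expand at 0): a_0 = -11/9, a_1 = 121/54, a_2 = -671/324, a_3 = 4477/1944, a_4 = -42647/11664, a_5 = 309397/69984.
c0 = a_0 = -11/9. Peel one level at a time: if S = 1 + c*w/S' with S'(0) = 1, then c is the w-coefficient of S and S' = c*w/(S - 1).
S_1 = c0/f = 1 + (11/6)*w + (5/3)*w^2 + ...; c1 = 11/6.
S_2 = c1*w/(S_1 - 1) = 1 + (-10/11)*w + (-21/121)*w^2 + ...; c2 = -10/11.
S_3 = c2*w/(S_2 - 1) = 1 + (-21/110)*w + (61/100)*w^2 + ...; c3 = -21/110.
S_4 = c3*w/(S_3 - 1) = 1 + (671/210)*w + (4477/441)*w^2 + ...; c4 = 671/210.
S_5 = c4*w/(S_4 - 1) = 1 + (-4070/1281)*w + ...; c5 = -4070/1281.

The regular C-fraction coefficients are [-11/9, 11/6, -10/11, -21/110, 671/210, -4070/1281].


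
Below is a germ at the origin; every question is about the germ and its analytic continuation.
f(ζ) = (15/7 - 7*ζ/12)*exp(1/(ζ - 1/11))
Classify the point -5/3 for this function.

The point is a regular point.

There is no denominator, hence no pole anywhere.
The essential point of exp(1/(ζ - (1/11))) is 1/11, not -5/3.
So the germ continues analytically to -5/3.


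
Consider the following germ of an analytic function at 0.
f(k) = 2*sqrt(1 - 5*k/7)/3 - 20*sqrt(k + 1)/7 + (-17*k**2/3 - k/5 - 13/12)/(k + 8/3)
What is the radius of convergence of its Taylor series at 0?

The radius of convergence is 1.

Denominator factor (k + 8/3): pole of order 1 at -8/3, modulus 8/3.
Branch term (2/3)*sqrt(1 - k/(7/5)): its argument vanishes at k = 7/5, a square-root branch point, modulus 7/5.
Branch term (-20/7)*sqrt(1 - k/(-1)): its argument vanishes at k = -1, a square-root branch point, modulus 1.
The radius of convergence is the smallest modulus among the singular points: 1.


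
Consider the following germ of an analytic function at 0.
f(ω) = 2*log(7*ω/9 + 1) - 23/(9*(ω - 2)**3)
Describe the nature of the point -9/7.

The point is a logarithmic branch point.

The term (2)*log(1 - ω/(-9/7)) has argument 1 - -9/7/(-9/7) = 0 at -9/7: a logarithmic (infinitely-sheeted) branch point; the remaining terms are analytic or single-valued there.


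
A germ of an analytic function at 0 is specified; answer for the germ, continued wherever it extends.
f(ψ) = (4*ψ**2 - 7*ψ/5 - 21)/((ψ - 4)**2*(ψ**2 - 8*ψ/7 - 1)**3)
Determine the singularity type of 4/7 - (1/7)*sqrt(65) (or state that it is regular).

The point is a pole of order 3.

The denominator factor ψ**2 - 8*ψ/7 - 1 vanishes at 4/7 - (1/7)*sqrt(65) and appears to the power 3; the numerator there equals -3721/245 - (111/245)*sqrt(65), nonzero, and no other factor vanishes.
Hence a pole whose order is the multiplicity, 3.


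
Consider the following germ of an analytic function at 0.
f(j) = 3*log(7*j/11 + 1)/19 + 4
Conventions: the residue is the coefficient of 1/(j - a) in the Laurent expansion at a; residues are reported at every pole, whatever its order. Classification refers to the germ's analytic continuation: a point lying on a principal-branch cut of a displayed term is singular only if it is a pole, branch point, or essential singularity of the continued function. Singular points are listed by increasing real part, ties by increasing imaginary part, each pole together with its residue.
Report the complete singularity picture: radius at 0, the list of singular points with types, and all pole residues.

Branch term (3/19)*log(1 - j/(-11/7)): its argument vanishes at j = -11/7, a logarithmic branch point, modulus 11/7.
The radius of convergence is the smallest modulus among the singular points: 11/7.

Radius of convergence at 0: 11/7.
At -11/7: a logarithmic branch point.


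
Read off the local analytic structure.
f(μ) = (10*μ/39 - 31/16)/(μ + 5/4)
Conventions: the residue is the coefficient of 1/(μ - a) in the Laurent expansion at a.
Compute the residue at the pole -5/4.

At the order-1 pole -5/4 set g(μ) = (μ - (-5/4))*f(μ) = 10*μ/39 - 31/16.
Simple pole: residue = g(a) at a = -5/4, which is -1409/624.

The residue is -1409/624.


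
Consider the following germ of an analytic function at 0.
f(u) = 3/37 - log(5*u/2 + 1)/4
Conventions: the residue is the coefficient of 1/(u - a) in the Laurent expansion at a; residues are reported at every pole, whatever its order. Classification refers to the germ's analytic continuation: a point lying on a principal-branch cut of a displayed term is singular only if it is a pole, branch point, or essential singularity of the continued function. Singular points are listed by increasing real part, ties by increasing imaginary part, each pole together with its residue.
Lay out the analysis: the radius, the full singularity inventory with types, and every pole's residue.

Radius of convergence at 0: 2/5.
At -2/5: a logarithmic branch point.

Branch term (-1/4)*log(1 - u/(-2/5)): its argument vanishes at u = -2/5, a logarithmic branch point, modulus 2/5.
The radius of convergence is the smallest modulus among the singular points: 2/5.


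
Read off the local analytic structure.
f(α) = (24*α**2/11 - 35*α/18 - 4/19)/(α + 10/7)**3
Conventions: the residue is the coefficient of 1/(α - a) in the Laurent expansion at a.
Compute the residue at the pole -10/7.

The residue is 24/11.

At the order-3 pole -10/7 set g(α) = (α - (-10/7))^3*f(α) = 24*α**2/11 - 35*α/18 - 4/19.
Order-3 pole: residue = g''(a)/2; g''(-10/7) = 48/11, so the residue is 24/11.


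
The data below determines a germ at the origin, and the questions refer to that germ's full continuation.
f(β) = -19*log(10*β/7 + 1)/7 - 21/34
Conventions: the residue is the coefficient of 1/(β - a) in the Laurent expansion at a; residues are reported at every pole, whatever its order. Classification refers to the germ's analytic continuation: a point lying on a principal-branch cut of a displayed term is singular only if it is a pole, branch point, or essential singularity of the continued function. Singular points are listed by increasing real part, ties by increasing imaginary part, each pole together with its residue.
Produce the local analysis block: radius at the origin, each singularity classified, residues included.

Radius of convergence at 0: 7/10.
At -7/10: a logarithmic branch point.

Branch term (-19/7)*log(1 - β/(-7/10)): its argument vanishes at β = -7/10, a logarithmic branch point, modulus 7/10.
The radius of convergence is the smallest modulus among the singular points: 7/10.


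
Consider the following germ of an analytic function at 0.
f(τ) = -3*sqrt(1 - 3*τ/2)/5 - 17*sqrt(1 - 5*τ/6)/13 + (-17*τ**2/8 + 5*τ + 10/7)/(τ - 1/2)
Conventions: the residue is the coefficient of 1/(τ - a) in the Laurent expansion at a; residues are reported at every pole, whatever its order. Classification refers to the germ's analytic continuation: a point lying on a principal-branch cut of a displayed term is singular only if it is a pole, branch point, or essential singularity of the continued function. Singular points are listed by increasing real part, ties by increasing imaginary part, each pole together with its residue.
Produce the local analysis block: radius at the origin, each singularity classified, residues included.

Denominator factor (τ - 1/2): pole of order 1 at 1/2, modulus 1/2.
Branch term (-17/13)*sqrt(1 - τ/(6/5)): its argument vanishes at τ = 6/5, a square-root branch point, modulus 6/5.
Branch term (-3/5)*sqrt(1 - τ/(2/3)): its argument vanishes at τ = 2/3, a square-root branch point, modulus 2/3.
The radius of convergence is the smallest modulus among the singular points: 1/2.
The branch terms are analytic at 1/2 and contribute nothing to the residue; only the rational part matters.
At the order-1 pole 1/2 set g(τ) = (τ - (1/2))*(rational part) = -17*τ**2/8 + 5*τ + 10/7.
Simple pole: residue = g(a) at a = 1/2, which is 761/224.
List the singular points by increasing real part (a conjugate pair: the negative imaginary part first).

Radius of convergence at 0: 1/2.
At 1/2: a pole of order 1; residue 761/224.
At 2/3: an algebraic (square-root) branch point.
At 6/5: an algebraic (square-root) branch point.


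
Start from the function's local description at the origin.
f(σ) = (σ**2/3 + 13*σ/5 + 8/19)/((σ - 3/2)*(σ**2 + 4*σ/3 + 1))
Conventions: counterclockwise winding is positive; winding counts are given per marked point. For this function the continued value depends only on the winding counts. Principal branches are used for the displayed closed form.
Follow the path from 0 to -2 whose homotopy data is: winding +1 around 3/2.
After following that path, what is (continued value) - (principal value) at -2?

Continued minus principal equals 0.

The function is rational, hence single-valued: continuing it around any pole returns the same value, so the difference is 0.


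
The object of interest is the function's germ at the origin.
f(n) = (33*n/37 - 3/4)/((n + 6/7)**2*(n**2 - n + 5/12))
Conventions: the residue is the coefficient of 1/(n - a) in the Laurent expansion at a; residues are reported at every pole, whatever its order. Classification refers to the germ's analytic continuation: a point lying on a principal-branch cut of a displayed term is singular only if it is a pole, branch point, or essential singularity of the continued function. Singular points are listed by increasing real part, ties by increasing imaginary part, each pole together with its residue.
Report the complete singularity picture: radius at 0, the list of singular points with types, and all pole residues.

Denominator factor (n + 6/7)^2: pole of order 2 at -6/7, modulus 6/7.
Denominator factor (n**2 - n + 5/12): discriminant -2/3, complex-conjugate roots (1/2) + ((1/6)*sqrt(6))*i and (1/2) - ((1/6)*sqrt(6))*i; poles of order 1, moduli (1/6)*sqrt(15) and (1/6)*sqrt(15).
The radius of convergence is the smallest modulus among the singular points: (1/6)*sqrt(15).
At the order-2 pole -6/7 set g(n) = (n - (-6/7))^2*f(n) = (33*n/37 - 3/4)/(n**2 - n + 5/12).
Order-2 pole: residue = g'(a); g'(-6/7) = -29670480/51606157, so the residue is -29670480/51606157.
The factor n**2 - n + 5/12 splits as (n - a)(n - a') with a = (1/2) - ((1/6)*sqrt(6))*i, a' = (1/2) + ((1/6)*sqrt(6))*i. At the order-1 pole a set g(n) = (n - a)*f(n) = [(33*n/37 - 3/4)/(n + 6/7)**2] / (n - a').
Simple pole: residue = g(a) at a = (1/2) - ((1/6)*sqrt(6))*i, which is (14835240/51606157) - ((36603/2789522)*sqrt(6))*i.
The factor n**2 - n + 5/12 splits as (n - a)(n - a') with a = (1/2) + ((1/6)*sqrt(6))*i, a' = (1/2) - ((1/6)*sqrt(6))*i. At the order-1 pole a set g(n) = (n - a)*f(n) = [(33*n/37 - 3/4)/(n + 6/7)**2] / (n - a').
Simple pole: residue = g(a) at a = (1/2) + ((1/6)*sqrt(6))*i, which is (14835240/51606157) + ((36603/2789522)*sqrt(6))*i.
List the singular points by increasing real part (a conjugate pair: the negative imaginary part first).

Radius of convergence at 0: (1/6)*sqrt(15).
At -6/7: a pole of order 2; residue -29670480/51606157.
At (1/2) - ((1/6)*sqrt(6))*i: a pole of order 1; residue (14835240/51606157) - ((36603/2789522)*sqrt(6))*i.
At (1/2) + ((1/6)*sqrt(6))*i: a pole of order 1; residue (14835240/51606157) + ((36603/2789522)*sqrt(6))*i.


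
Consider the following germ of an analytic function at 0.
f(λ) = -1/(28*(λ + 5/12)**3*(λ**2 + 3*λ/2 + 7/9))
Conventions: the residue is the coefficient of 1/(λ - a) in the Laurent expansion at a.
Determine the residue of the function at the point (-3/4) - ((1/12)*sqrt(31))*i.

The factor λ**2 + 3*λ/2 + 7/9 splits as (λ - a)(λ - a') with a = (-3/4) - ((1/12)*sqrt(31))*i, a' = (-3/4) + ((1/12)*sqrt(31))*i. At the order-1 pole a set g(λ) = (λ - a)*f(λ) = [-1/(28*(λ + 5/12)**3)] / (λ - a').
Simple pole: residue = g(a) at a = (-3/4) - ((1/12)*sqrt(31))*i, which is (44064/726761) - ((114048/3218513)*sqrt(31))*i.

The residue is (44064/726761) - ((114048/3218513)*sqrt(31))*i.


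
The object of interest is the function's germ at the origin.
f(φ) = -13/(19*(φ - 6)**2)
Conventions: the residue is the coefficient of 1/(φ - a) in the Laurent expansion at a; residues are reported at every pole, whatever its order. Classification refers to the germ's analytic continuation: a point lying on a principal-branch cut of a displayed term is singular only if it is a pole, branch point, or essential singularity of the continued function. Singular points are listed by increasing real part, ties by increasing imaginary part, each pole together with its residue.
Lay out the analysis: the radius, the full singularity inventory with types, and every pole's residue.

Radius of convergence at 0: 6.
At 6: a pole of order 2; residue 0.

Denominator factor (φ - 6)^2: pole of order 2 at 6, modulus 6.
The radius of convergence is the smallest modulus among the singular points: 6.
At the order-2 pole 6 set g(φ) = (φ - (6))^2*f(φ) = -13/19.
Order-2 pole: residue = g'(a); g'(6) = 0, so the residue is 0.


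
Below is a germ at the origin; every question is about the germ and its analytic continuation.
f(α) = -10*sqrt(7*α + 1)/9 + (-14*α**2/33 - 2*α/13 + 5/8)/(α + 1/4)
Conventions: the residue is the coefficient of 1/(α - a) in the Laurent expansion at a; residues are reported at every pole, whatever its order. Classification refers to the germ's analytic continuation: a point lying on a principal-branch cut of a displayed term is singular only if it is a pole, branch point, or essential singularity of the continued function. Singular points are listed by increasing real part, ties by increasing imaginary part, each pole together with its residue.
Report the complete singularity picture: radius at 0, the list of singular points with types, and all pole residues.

Radius of convergence at 0: 1/7.
At -1/4: a pole of order 1; residue 1093/1716.
At -1/7: an algebraic (square-root) branch point.

Denominator factor (α + 1/4): pole of order 1 at -1/4, modulus 1/4.
Branch term (-10/9)*sqrt(1 - α/(-1/7)): its argument vanishes at α = -1/7, a square-root branch point, modulus 1/7.
The radius of convergence is the smallest modulus among the singular points: 1/7.
The branch term is analytic at -1/4 and contributes nothing to the residue; only the rational part matters.
At the order-1 pole -1/4 set g(α) = (α - (-1/4))*(rational part) = -14*α**2/33 - 2*α/13 + 5/8.
Simple pole: residue = g(a) at a = -1/4, which is 1093/1716.
List the singular points by increasing real part (a conjugate pair: the negative imaginary part first).


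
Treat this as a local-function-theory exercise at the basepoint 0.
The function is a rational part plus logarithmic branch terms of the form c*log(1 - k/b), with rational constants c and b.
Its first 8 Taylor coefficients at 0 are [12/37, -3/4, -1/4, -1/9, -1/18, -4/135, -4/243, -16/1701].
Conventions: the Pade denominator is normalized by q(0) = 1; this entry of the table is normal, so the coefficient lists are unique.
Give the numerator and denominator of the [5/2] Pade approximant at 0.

The Pade approximant has numerator coefficients [12/37, -1097/1036, 4969/9324, -2/63, -1/378, -2/8505]; denominator coefficients [1, -20/21, 40/189].

Taylor coefficients needed (read off): a_0 = 12/37, a_1 = -3/4, a_2 = -1/4, a_3 = -1/9, a_4 = -1/18, a_5 = -4/135, a_6 = -4/243, a_7 = -16/1701.
Write the denominator as Q(k) = 1 + q1*k + q2*k^2. Requiring Q*f - P = O(k^8) with deg P <= 5 kills the coefficients of k^6..k^7 in Q*f:
  k^6: a_6 + q1*a_5 + q2*a_4 = 0, i.e. -4/243 + (-4/135)*q1 + (-1/18)*q2 = 0.
  k^7: a_7 + q1*a_6 + q2*a_5 = 0, i.e. -16/1701 + (-4/243)*q1 + (-4/135)*q2 = 0.
Solving this linear system: q1 = -20/21, q2 = 40/189.
The numerator is Q*f truncated at degree 5: P0 = a_0 = 12/37; P1 = a_1 + q1*a_0 = -1097/1036; P2 = a_2 + q1*a_1 + q2*a_0 = 4969/9324; P3 = a_3 + q1*a_2 + q2*a_1 = -2/63; P4 = a_4 + q1*a_3 + q2*a_2 = -1/378; P5 = a_5 + q1*a_4 + q2*a_3 = -2/8505.


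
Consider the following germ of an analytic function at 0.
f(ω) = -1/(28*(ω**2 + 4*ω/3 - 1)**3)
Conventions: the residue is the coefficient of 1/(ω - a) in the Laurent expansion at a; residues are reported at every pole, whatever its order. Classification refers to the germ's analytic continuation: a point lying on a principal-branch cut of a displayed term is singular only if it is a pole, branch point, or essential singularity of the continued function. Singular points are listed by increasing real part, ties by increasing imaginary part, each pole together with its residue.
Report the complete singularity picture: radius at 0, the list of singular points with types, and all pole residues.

Denominator factor (ω**2 + 4*ω/3 - 1)^3: discriminant 52/9, real irrational roots -2/3 + (1/3)*sqrt(13) and -2/3 - (1/3)*sqrt(13); poles of order 3, moduli -2/3 + (1/3)*sqrt(13) and 2/3 + (1/3)*sqrt(13).
The radius of convergence is the smallest modulus among the singular points: -2/3 + (1/3)*sqrt(13).
The factor ω**2 + 4*ω/3 - 1 splits as (ω - a)(ω - a') with a = -2/3 - (1/3)*sqrt(13), a' = -2/3 + (1/3)*sqrt(13). At the order-3 pole a set g(ω) = (ω - a)^3*f(ω) = [-1/28] / (ω - a')^3.
Order-3 pole: residue = g''(a)/2; g''(-2/3 - (1/3)*sqrt(13)) = (729/492128)*sqrt(13), so the residue is (729/984256)*sqrt(13).
The factor ω**2 + 4*ω/3 - 1 splits as (ω - a)(ω - a') with a = -2/3 + (1/3)*sqrt(13), a' = -2/3 - (1/3)*sqrt(13). At the order-3 pole a set g(ω) = (ω - a)^3*f(ω) = [-1/28] / (ω - a')^3.
Order-3 pole: residue = g''(a)/2; g''(-2/3 + (1/3)*sqrt(13)) = -(729/492128)*sqrt(13), so the residue is -(729/984256)*sqrt(13).
List the singular points by increasing real part (a conjugate pair: the negative imaginary part first).

Radius of convergence at 0: -2/3 + (1/3)*sqrt(13).
At -2/3 - (1/3)*sqrt(13): a pole of order 3; residue (729/984256)*sqrt(13).
At -2/3 + (1/3)*sqrt(13): a pole of order 3; residue -(729/984256)*sqrt(13).


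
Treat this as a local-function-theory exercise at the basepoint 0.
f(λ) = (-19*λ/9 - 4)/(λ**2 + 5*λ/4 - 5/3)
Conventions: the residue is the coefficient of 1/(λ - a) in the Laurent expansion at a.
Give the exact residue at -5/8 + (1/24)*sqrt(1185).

The factor λ**2 + 5*λ/4 - 5/3 splits as (λ - a)(λ - a') with a = -5/8 + (1/24)*sqrt(1185), a' = -5/8 - (1/24)*sqrt(1185). At the order-1 pole a set g(λ) = (λ - a)*f(λ) = [-19*λ/9 - 4] / (λ - a').
Simple pole: residue = g(a) at a = -5/8 + (1/24)*sqrt(1185), which is -19/18 - (193/7110)*sqrt(1185).

The residue is -19/18 - (193/7110)*sqrt(1185).


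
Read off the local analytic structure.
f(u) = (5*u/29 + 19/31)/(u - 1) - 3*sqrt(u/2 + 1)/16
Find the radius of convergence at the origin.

The radius of convergence is 1.

Denominator factor (u - 1): pole of order 1 at 1, modulus 1.
Branch term (-3/16)*sqrt(1 - u/(-2)): its argument vanishes at u = -2, a square-root branch point, modulus 2.
The radius of convergence is the smallest modulus among the singular points: 1.


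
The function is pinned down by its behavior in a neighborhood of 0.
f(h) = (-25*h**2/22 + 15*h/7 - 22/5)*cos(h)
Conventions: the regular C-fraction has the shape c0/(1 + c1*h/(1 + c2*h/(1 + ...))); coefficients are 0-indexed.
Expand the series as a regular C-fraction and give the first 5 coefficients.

The regular C-fraction coefficients are [-22/5, 75/154, -1893/1925, 1580453/2082300, 17517901625/56416753404].

Taylor coefficients (expand at 0): a_0 = -22/5, a_1 = 15/7, a_2 = 117/110, a_3 = -15/14, a_4 = 127/330.
c0 = a_0 = -22/5. Peel one level at a time: if S = 1 + c*h/S' with S'(0) = 1, then c is the h-coefficient of S and S' = c*h/(S - 1).
S_1 = c0/f = 1 + (75/154)*h + (5679/11858)*h^2 + ...; c1 = 75/154.
S_2 = c1*h/(S_1 - 1) = 1 + (-1893/1925)*h + (225779/302500)*h^2 + ...; c2 = -1893/1925.
S_3 = c2*h/(S_2 - 1) = 1 + (1580453/2082300)*h + (-4905012455/20812671792)*h^2 + ...; c3 = 1580453/2082300.
S_4 = c3*h/(S_3 - 1) = 1 + (17517901625/56416753404)*h + ...; c4 = 17517901625/56416753404.


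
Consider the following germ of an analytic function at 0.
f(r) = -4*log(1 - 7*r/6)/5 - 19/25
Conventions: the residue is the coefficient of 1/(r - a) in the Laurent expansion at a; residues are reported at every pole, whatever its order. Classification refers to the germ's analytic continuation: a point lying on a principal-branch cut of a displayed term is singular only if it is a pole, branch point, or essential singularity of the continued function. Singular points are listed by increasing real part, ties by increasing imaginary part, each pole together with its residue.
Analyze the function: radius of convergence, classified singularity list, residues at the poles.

Branch term (-4/5)*log(1 - r/(6/7)): its argument vanishes at r = 6/7, a logarithmic branch point, modulus 6/7.
The radius of convergence is the smallest modulus among the singular points: 6/7.

Radius of convergence at 0: 6/7.
At 6/7: a logarithmic branch point.


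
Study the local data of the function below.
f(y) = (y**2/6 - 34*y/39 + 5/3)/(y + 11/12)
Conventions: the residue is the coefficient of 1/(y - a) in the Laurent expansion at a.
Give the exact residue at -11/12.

The residue is 29269/11232.

At the order-1 pole -11/12 set g(y) = (y - (-11/12))*f(y) = y**2/6 - 34*y/39 + 5/3.
Simple pole: residue = g(a) at a = -11/12, which is 29269/11232.


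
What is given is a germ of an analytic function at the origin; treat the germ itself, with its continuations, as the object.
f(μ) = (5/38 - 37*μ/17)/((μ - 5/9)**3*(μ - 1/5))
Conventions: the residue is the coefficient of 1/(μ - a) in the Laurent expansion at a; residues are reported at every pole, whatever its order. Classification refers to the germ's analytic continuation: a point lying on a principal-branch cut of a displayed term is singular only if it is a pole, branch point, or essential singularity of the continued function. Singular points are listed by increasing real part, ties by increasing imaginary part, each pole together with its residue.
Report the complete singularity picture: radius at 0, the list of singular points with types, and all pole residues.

Radius of convergence at 0: 1/5.
At 1/5: a pole of order 1; residue 17878725/2646016.
At 5/9: a pole of order 3; residue -17878725/2646016.

Denominator factor (μ - 5/9)^3: pole of order 3 at 5/9, modulus 5/9.
Denominator factor (μ - 1/5): pole of order 1 at 1/5, modulus 1/5.
The radius of convergence is the smallest modulus among the singular points: 1/5.
At the order-1 pole 1/5 set g(μ) = (μ - (1/5))*f(μ) = (5/38 - 37*μ/17)/(μ - 5/9)**3.
Simple pole: residue = g(a) at a = 1/5, which is 17878725/2646016.
At the order-3 pole 5/9 set g(μ) = (μ - (5/9))^3*f(μ) = (5/38 - 37*μ/17)/(μ - 1/5).
Order-3 pole: residue = g''(a)/2; g''(5/9) = -17878725/1323008, so the residue is -17878725/2646016.
List the singular points by increasing real part (a conjugate pair: the negative imaginary part first).


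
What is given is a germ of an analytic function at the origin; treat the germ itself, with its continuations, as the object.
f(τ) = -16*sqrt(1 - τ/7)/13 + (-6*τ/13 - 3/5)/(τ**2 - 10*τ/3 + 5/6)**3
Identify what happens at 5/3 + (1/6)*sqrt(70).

The point is a pole of order 3.

The denominator factor τ**2 - 10*τ/3 + 5/6 vanishes at 5/3 + (1/6)*sqrt(70) and appears to the power 3; the numerator there equals -89/65 - (1/13)*sqrt(70), nonzero, and no other factor vanishes.
The branch terms are analytic at this point.
Hence a pole whose order is the multiplicity, 3.


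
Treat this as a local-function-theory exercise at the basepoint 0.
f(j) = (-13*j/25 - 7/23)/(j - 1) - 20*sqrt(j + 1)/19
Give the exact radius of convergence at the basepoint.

Denominator factor (j - 1): pole of order 1 at 1, modulus 1.
Branch term (-20/19)*sqrt(1 - j/(-1)): its argument vanishes at j = -1, a square-root branch point, modulus 1.
The radius of convergence is the smallest modulus among the singular points: 1.

The radius of convergence is 1.


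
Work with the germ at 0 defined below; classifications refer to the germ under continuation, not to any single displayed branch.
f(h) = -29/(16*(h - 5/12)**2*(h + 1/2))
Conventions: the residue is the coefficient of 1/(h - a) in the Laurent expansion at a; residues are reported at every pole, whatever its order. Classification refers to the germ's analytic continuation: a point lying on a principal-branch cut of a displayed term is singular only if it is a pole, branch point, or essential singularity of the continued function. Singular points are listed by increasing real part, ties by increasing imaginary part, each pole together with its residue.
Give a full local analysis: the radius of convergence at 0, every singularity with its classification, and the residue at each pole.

Denominator factor (h - 5/12)^2: pole of order 2 at 5/12, modulus 5/12.
Denominator factor (h + 1/2): pole of order 1 at -1/2, modulus 1/2.
The radius of convergence is the smallest modulus among the singular points: 5/12.
At the order-1 pole -1/2 set g(h) = (h - (-1/2))*f(h) = -29/(16*(h - 5/12)**2).
Simple pole: residue = g(a) at a = -1/2, which is -261/121.
At the order-2 pole 5/12 set g(h) = (h - (5/12))^2*f(h) = -29/(16*(h + 1/2)).
Order-2 pole: residue = g'(a); g'(5/12) = 261/121, so the residue is 261/121.
List the singular points by increasing real part (a conjugate pair: the negative imaginary part first).

Radius of convergence at 0: 5/12.
At -1/2: a pole of order 1; residue -261/121.
At 5/12: a pole of order 2; residue 261/121.


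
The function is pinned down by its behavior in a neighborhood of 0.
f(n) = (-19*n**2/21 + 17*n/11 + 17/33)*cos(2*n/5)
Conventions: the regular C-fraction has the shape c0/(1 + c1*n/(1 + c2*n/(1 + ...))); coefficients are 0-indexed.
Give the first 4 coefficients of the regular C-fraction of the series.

The regular C-fraction coefficients are [17/33, -3, 10746/2975, -4024091/31969350].

Taylor coefficients (expand at 0): a_0 = 17/33, a_1 = 17/11, a_2 = -1821/1925, a_3 = -34/275.
c0 = a_0 = 17/33. Peel one level at a time: if S = 1 + c*n/S' with S'(0) = 1, then c is the n-coefficient of S and S' = c*n/(S - 1).
S_1 = c0/f = 1 + (-3)*n + (32238/2975)*n^2 + ...; c1 = -3.
S_2 = c1*n/(S_1 - 1) = 1 + (10746/2975)*n + (4024091/8850625)*n^2 + ...; c2 = 10746/2975.
S_3 = c2*n/(S_2 - 1) = 1 + (-4024091/31969350)*n + ...; c3 = -4024091/31969350.


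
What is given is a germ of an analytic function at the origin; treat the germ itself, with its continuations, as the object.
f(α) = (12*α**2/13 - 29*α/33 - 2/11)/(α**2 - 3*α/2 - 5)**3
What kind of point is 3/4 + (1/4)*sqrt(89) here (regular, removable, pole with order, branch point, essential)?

The point is a pole of order 3.

The denominator factor α**2 - 3*α/2 - 5 vanishes at 3/4 + (1/4)*sqrt(89) and appears to the power 3; the numerator there equals 2753/572 + (217/1716)*sqrt(89), nonzero, and no other factor vanishes.
Hence a pole whose order is the multiplicity, 3.


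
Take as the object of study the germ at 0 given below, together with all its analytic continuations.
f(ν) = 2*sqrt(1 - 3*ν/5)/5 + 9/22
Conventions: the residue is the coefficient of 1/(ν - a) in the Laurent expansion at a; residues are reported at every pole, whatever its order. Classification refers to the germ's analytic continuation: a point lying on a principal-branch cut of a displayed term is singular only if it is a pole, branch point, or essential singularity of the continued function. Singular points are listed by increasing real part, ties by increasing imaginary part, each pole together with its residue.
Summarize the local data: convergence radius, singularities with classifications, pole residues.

Branch term (2/5)*sqrt(1 - ν/(5/3)): its argument vanishes at ν = 5/3, a square-root branch point, modulus 5/3.
The radius of convergence is the smallest modulus among the singular points: 5/3.

Radius of convergence at 0: 5/3.
At 5/3: an algebraic (square-root) branch point.


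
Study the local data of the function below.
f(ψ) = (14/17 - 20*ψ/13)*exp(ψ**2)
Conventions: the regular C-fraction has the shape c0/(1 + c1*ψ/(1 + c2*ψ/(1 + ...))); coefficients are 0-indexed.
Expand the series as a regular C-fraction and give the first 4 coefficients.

The regular C-fraction coefficients are [14/17, 170/91, -20619/15470, -91/170].

Taylor coefficients (expand at 0): a_0 = 14/17, a_1 = -20/13, a_2 = 14/17, a_3 = -20/13.
c0 = a_0 = 14/17. Peel one level at a time: if S = 1 + c*ψ/S' with S'(0) = 1, then c is the ψ-coefficient of S and S' = c*ψ/(S - 1).
S_1 = c0/f = 1 + (170/91)*ψ + (20619/8281)*ψ^2 + ...; c1 = 170/91.
S_2 = c1*ψ/(S_1 - 1) = 1 + (-20619/15470)*ψ + (-20619/28900)*ψ^2 + ...; c2 = -20619/15470.
S_3 = c2*ψ/(S_2 - 1) = 1 + (-91/170)*ψ + ...; c3 = -91/170.


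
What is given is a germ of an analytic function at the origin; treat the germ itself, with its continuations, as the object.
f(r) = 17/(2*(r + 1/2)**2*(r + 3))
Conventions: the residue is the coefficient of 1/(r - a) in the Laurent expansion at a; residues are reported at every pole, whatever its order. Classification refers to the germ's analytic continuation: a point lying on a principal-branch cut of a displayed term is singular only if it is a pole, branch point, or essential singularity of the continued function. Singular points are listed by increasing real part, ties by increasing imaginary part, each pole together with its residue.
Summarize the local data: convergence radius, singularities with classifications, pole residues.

Denominator factor (r + 3): pole of order 1 at -3, modulus 3.
Denominator factor (r + 1/2)^2: pole of order 2 at -1/2, modulus 1/2.
The radius of convergence is the smallest modulus among the singular points: 1/2.
At the order-1 pole -3 set g(r) = (r - (-3))*f(r) = 17/(2*(r + 1/2)**2).
Simple pole: residue = g(a) at a = -3, which is 34/25.
At the order-2 pole -1/2 set g(r) = (r - (-1/2))^2*f(r) = 17/(2*(r + 3)).
Order-2 pole: residue = g'(a); g'(-1/2) = -34/25, so the residue is -34/25.
List the singular points by increasing real part (a conjugate pair: the negative imaginary part first).

Radius of convergence at 0: 1/2.
At -3: a pole of order 1; residue 34/25.
At -1/2: a pole of order 2; residue -34/25.


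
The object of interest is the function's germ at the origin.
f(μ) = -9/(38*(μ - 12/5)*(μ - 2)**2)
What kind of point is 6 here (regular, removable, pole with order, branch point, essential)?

Denominator factors: μ - 12/5 = 18/5 at μ = 6; μ - 2 = 4 at μ = 6 — none vanishes.
So the germ continues analytically to 6.

The point is a regular point.


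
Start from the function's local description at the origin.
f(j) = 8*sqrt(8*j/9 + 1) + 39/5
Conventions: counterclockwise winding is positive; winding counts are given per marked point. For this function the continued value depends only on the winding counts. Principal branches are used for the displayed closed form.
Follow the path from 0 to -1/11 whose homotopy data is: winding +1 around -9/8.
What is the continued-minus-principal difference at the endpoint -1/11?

The rational part is single-valued and drops out of the difference; each branch term changes only by its own monodromy.
(8)*sqrt(1 - j/(-9/8)): winding +1 is odd, the square root flips sign, contributing -2*(8)*sqrt(1 - (-1/11)/(-9/8)) = -2*(8)*sqrt(91/99) = -(16/33)*sqrt(1001).
Summing the contributions at j = -1/11 gives -(16/33)*sqrt(1001).

Continued minus principal equals -(16/33)*sqrt(1001).


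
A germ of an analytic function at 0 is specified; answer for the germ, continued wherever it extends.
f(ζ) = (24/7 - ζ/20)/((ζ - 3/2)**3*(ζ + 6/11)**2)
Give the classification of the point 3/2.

The point is a pole of order 3.

The denominator factor ζ - 3/2 vanishes at 3/2 and appears to the power 3; the numerator there equals 939/280, nonzero, and no other factor vanishes.
Hence a pole whose order is the multiplicity, 3.
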